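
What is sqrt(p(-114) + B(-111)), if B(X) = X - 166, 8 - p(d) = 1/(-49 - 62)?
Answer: I*sqrt(3314238)/111 ≈ 16.401*I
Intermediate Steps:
p(d) = 889/111 (p(d) = 8 - 1/(-49 - 62) = 8 - 1/(-111) = 8 - 1*(-1/111) = 8 + 1/111 = 889/111)
B(X) = -166 + X
sqrt(p(-114) + B(-111)) = sqrt(889/111 + (-166 - 111)) = sqrt(889/111 - 277) = sqrt(-29858/111) = I*sqrt(3314238)/111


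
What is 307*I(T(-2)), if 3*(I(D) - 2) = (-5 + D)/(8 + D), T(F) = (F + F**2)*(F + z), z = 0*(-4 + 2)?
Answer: 1535/4 ≈ 383.75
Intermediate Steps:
z = 0 (z = 0*(-2) = 0)
T(F) = F*(F + F**2) (T(F) = (F + F**2)*(F + 0) = (F + F**2)*F = F*(F + F**2))
I(D) = 2 + (-5 + D)/(3*(8 + D)) (I(D) = 2 + ((-5 + D)/(8 + D))/3 = 2 + (-5 + D)/(3*(8 + D)))
307*I(T(-2)) = 307*((43 + 7*((-2)**2*(1 - 2)))/(3*(8 + (-2)**2*(1 - 2)))) = 307*((43 + 7*(4*(-1)))/(3*(8 + 4*(-1)))) = 307*((43 + 7*(-4))/(3*(8 - 4))) = 307*((1/3)*(43 - 28)/4) = 307*((1/3)*(1/4)*15) = 307*(5/4) = 1535/4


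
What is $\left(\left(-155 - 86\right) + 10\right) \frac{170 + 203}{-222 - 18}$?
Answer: $\frac{28721}{80} \approx 359.01$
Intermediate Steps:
$\left(\left(-155 - 86\right) + 10\right) \frac{170 + 203}{-222 - 18} = \left(-241 + 10\right) \frac{373}{-240} = - 231 \cdot 373 \left(- \frac{1}{240}\right) = \left(-231\right) \left(- \frac{373}{240}\right) = \frac{28721}{80}$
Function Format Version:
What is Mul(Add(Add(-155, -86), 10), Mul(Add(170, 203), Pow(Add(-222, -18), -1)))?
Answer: Rational(28721, 80) ≈ 359.01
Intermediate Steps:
Mul(Add(Add(-155, -86), 10), Mul(Add(170, 203), Pow(Add(-222, -18), -1))) = Mul(Add(-241, 10), Mul(373, Pow(-240, -1))) = Mul(-231, Mul(373, Rational(-1, 240))) = Mul(-231, Rational(-373, 240)) = Rational(28721, 80)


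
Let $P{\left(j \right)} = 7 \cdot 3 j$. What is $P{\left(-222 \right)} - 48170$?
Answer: $-52832$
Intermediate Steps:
$P{\left(j \right)} = 21 j$
$P{\left(-222 \right)} - 48170 = 21 \left(-222\right) - 48170 = -4662 - 48170 = -52832$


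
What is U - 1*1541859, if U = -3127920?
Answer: -4669779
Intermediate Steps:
U - 1*1541859 = -3127920 - 1*1541859 = -3127920 - 1541859 = -4669779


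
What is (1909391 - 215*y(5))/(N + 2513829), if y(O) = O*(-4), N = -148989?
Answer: 637897/788280 ≈ 0.80923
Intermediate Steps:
y(O) = -4*O
(1909391 - 215*y(5))/(N + 2513829) = (1909391 - (-860)*5)/(-148989 + 2513829) = (1909391 - 215*(-20))/2364840 = (1909391 + 4300)*(1/2364840) = 1913691*(1/2364840) = 637897/788280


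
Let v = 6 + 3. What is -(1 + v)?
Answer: -10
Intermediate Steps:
v = 9
-(1 + v) = -(1 + 9) = -1*10 = -10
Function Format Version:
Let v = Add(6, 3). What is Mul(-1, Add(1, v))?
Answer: -10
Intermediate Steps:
v = 9
Mul(-1, Add(1, v)) = Mul(-1, Add(1, 9)) = Mul(-1, 10) = -10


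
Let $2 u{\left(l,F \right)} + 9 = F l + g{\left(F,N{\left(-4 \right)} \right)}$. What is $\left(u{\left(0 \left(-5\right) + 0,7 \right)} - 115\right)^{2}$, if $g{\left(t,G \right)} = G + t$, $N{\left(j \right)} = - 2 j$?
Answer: $12544$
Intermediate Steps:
$u{\left(l,F \right)} = - \frac{1}{2} + \frac{F}{2} + \frac{F l}{2}$ ($u{\left(l,F \right)} = - \frac{9}{2} + \frac{F l + \left(\left(-2\right) \left(-4\right) + F\right)}{2} = - \frac{9}{2} + \frac{F l + \left(8 + F\right)}{2} = - \frac{9}{2} + \frac{8 + F + F l}{2} = - \frac{9}{2} + \left(4 + \frac{F}{2} + \frac{F l}{2}\right) = - \frac{1}{2} + \frac{F}{2} + \frac{F l}{2}$)
$\left(u{\left(0 \left(-5\right) + 0,7 \right)} - 115\right)^{2} = \left(\left(- \frac{1}{2} + \frac{1}{2} \cdot 7 + \frac{1}{2} \cdot 7 \left(0 \left(-5\right) + 0\right)\right) - 115\right)^{2} = \left(\left(- \frac{1}{2} + \frac{7}{2} + \frac{1}{2} \cdot 7 \left(0 + 0\right)\right) - 115\right)^{2} = \left(\left(- \frac{1}{2} + \frac{7}{2} + \frac{1}{2} \cdot 7 \cdot 0\right) - 115\right)^{2} = \left(\left(- \frac{1}{2} + \frac{7}{2} + 0\right) - 115\right)^{2} = \left(3 - 115\right)^{2} = \left(-112\right)^{2} = 12544$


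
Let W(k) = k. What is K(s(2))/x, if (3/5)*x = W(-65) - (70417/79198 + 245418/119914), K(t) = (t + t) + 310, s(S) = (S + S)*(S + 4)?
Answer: -1699953865988/537651901735 ≈ -3.1618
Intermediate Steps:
s(S) = 2*S*(4 + S) (s(S) = (2*S)*(4 + S) = 2*S*(4 + S))
K(t) = 310 + 2*t (K(t) = 2*t + 310 = 310 + 2*t)
x = -537651901735/4748474486 (x = 5*(-65 - (70417/79198 + 245418/119914))/3 = 5*(-65 - (70417*(1/79198) + 245418*(1/119914)))/3 = 5*(-65 - (70417/79198 + 122709/59957))/3 = 5*(-65 - 1*13940299451/4748474486)/3 = 5*(-65 - 13940299451/4748474486)/3 = (5/3)*(-322591141041/4748474486) = -537651901735/4748474486 ≈ -113.23)
K(s(2))/x = (310 + 2*(2*2*(4 + 2)))/(-537651901735/4748474486) = (310 + 2*(2*2*6))*(-4748474486/537651901735) = (310 + 2*24)*(-4748474486/537651901735) = (310 + 48)*(-4748474486/537651901735) = 358*(-4748474486/537651901735) = -1699953865988/537651901735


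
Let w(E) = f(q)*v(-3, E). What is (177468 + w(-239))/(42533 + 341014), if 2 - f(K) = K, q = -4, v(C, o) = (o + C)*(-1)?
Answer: 59640/127849 ≈ 0.46649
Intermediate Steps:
v(C, o) = -C - o (v(C, o) = (C + o)*(-1) = -C - o)
f(K) = 2 - K
w(E) = 18 - 6*E (w(E) = (2 - 1*(-4))*(-1*(-3) - E) = (2 + 4)*(3 - E) = 6*(3 - E) = 18 - 6*E)
(177468 + w(-239))/(42533 + 341014) = (177468 + (18 - 6*(-239)))/(42533 + 341014) = (177468 + (18 + 1434))/383547 = (177468 + 1452)*(1/383547) = 178920*(1/383547) = 59640/127849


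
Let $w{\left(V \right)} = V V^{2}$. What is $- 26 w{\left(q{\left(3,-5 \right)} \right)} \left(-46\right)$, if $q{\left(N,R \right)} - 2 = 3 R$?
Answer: $-2627612$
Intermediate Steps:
$q{\left(N,R \right)} = 2 + 3 R$
$w{\left(V \right)} = V^{3}$
$- 26 w{\left(q{\left(3,-5 \right)} \right)} \left(-46\right) = - 26 \left(2 + 3 \left(-5\right)\right)^{3} \left(-46\right) = - 26 \left(2 - 15\right)^{3} \left(-46\right) = - 26 \left(-13\right)^{3} \left(-46\right) = \left(-26\right) \left(-2197\right) \left(-46\right) = 57122 \left(-46\right) = -2627612$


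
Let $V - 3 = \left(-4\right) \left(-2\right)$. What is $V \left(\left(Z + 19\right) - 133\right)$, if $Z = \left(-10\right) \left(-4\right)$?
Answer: $-814$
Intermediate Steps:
$Z = 40$
$V = 11$ ($V = 3 - -8 = 3 + 8 = 11$)
$V \left(\left(Z + 19\right) - 133\right) = 11 \left(\left(40 + 19\right) - 133\right) = 11 \left(59 - 133\right) = 11 \left(-74\right) = -814$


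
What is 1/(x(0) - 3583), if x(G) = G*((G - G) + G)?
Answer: -1/3583 ≈ -0.00027910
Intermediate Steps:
x(G) = G² (x(G) = G*(0 + G) = G*G = G²)
1/(x(0) - 3583) = 1/(0² - 3583) = 1/(0 - 3583) = 1/(-3583) = -1/3583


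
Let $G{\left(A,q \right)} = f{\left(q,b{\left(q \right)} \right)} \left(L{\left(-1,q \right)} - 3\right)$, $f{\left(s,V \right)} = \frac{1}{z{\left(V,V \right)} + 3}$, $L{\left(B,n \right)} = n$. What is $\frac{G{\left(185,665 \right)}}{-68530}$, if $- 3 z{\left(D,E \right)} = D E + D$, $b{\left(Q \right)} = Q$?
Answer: $\frac{331}{5058439155} \approx 6.5435 \cdot 10^{-8}$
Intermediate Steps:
$z{\left(D,E \right)} = - \frac{D}{3} - \frac{D E}{3}$ ($z{\left(D,E \right)} = - \frac{D E + D}{3} = - \frac{D + D E}{3} = - \frac{D}{3} - \frac{D E}{3}$)
$f{\left(s,V \right)} = \frac{1}{3 - \frac{V \left(1 + V\right)}{3}}$ ($f{\left(s,V \right)} = \frac{1}{- \frac{V \left(1 + V\right)}{3} + 3} = \frac{1}{3 - \frac{V \left(1 + V\right)}{3}}$)
$G{\left(A,q \right)} = - \frac{3 \left(-3 + q\right)}{-9 + q \left(1 + q\right)}$ ($G{\left(A,q \right)} = - \frac{3}{-9 + q \left(1 + q\right)} \left(q - 3\right) = - \frac{3}{-9 + q \left(1 + q\right)} \left(-3 + q\right) = - \frac{3 \left(-3 + q\right)}{-9 + q \left(1 + q\right)}$)
$\frac{G{\left(185,665 \right)}}{-68530} = \frac{3 \frac{1}{-9 + 665 \left(1 + 665\right)} \left(3 - 665\right)}{-68530} = \frac{3 \left(3 - 665\right)}{-9 + 665 \cdot 666} \left(- \frac{1}{68530}\right) = 3 \frac{1}{-9 + 442890} \left(-662\right) \left(- \frac{1}{68530}\right) = 3 \cdot \frac{1}{442881} \left(-662\right) \left(- \frac{1}{68530}\right) = \left(- \frac{662}{147627}\right) \left(- \frac{1}{68530}\right) = \frac{331}{5058439155}$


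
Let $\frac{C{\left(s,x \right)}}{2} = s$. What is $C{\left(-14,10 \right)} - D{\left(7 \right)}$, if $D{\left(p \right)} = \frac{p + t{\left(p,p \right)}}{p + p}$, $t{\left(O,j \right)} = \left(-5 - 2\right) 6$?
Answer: $- \frac{51}{2} \approx -25.5$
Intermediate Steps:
$C{\left(s,x \right)} = 2 s$
$t{\left(O,j \right)} = -42$ ($t{\left(O,j \right)} = \left(-7\right) 6 = -42$)
$D{\left(p \right)} = \frac{-42 + p}{2 p}$ ($D{\left(p \right)} = \frac{p - 42}{p + p} = \frac{-42 + p}{2 p}$)
$C{\left(-14,10 \right)} - D{\left(7 \right)} = 2 \left(-14\right) - \frac{-42 + 7}{2 \cdot 7} = -28 - \frac{1}{2} \cdot \frac{1}{7} \left(-35\right) = -28 - - \frac{5}{2} = -28 + \frac{5}{2} = - \frac{51}{2}$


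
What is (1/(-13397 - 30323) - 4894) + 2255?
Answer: -115377081/43720 ≈ -2639.0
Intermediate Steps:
(1/(-13397 - 30323) - 4894) + 2255 = (1/(-43720) - 4894) + 2255 = (-1/43720 - 4894) + 2255 = -213965681/43720 + 2255 = -115377081/43720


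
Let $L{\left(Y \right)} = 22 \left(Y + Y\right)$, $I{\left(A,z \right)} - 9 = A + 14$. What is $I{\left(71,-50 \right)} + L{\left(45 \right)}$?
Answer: $2074$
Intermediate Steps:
$I{\left(A,z \right)} = 23 + A$ ($I{\left(A,z \right)} = 9 + \left(A + 14\right) = 9 + \left(14 + A\right) = 23 + A$)
$L{\left(Y \right)} = 44 Y$ ($L{\left(Y \right)} = 22 \cdot 2 Y = 44 Y$)
$I{\left(71,-50 \right)} + L{\left(45 \right)} = \left(23 + 71\right) + 44 \cdot 45 = 94 + 1980 = 2074$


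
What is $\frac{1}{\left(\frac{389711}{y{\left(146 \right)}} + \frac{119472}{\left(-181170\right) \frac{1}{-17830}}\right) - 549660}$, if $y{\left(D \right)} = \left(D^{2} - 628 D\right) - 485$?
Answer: $- \frac{47545047}{25574840280485} \approx -1.8591 \cdot 10^{-6}$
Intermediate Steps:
$y{\left(D \right)} = -485 + D^{2} - 628 D$
$\frac{1}{\left(\frac{389711}{y{\left(146 \right)}} + \frac{119472}{\left(-181170\right) \frac{1}{-17830}}\right) - 549660} = \frac{1}{\left(\frac{389711}{-485 + 146^{2} - 91688} + \frac{119472}{\left(-181170\right) \frac{1}{-17830}}\right) - 549660} = \frac{1}{\left(\frac{389711}{-485 + 21316 - 91688} + \frac{119472}{\left(-181170\right) \left(- \frac{1}{17830}\right)}\right) - 549660} = \frac{1}{\left(\frac{389711}{-70857} + \frac{119472}{\frac{18117}{1783}}\right) - 549660} = \frac{1}{\left(389711 \left(- \frac{1}{70857}\right) + 119472 \cdot \frac{1783}{18117}\right) - 549660} = \frac{1}{\left(- \frac{389711}{70857} + \frac{71006192}{6039}\right) - 549660} = \frac{1}{\frac{558770253535}{47545047} - 549660} = \frac{1}{- \frac{25574840280485}{47545047}} = - \frac{47545047}{25574840280485}$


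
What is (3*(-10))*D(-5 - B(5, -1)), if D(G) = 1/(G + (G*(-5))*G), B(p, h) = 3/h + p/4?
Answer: 160/299 ≈ 0.53512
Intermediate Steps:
B(p, h) = 3/h + p/4 (B(p, h) = 3/h + p*(¼) = 3/h + p/4)
D(G) = 1/(G - 5*G²) (D(G) = 1/(G + (-5*G)*G) = 1/(G - 5*G²))
(3*(-10))*D(-5 - B(5, -1)) = (3*(-10))*(-1/((-5 - (3/(-1) + (¼)*5))*(-1 + 5*(-5 - (3/(-1) + (¼)*5))))) = -(-30)/((-5 - (3*(-1) + 5/4))*(-1 + 5*(-5 - (3*(-1) + 5/4)))) = -(-30)/((-5 - (-3 + 5/4))*(-1 + 5*(-5 - (-3 + 5/4)))) = -(-30)/((-5 - 1*(-7/4))*(-1 + 5*(-5 - 1*(-7/4)))) = -(-30)/((-5 + 7/4)*(-1 + 5*(-5 + 7/4))) = -(-30)/((-13/4)*(-1 + 5*(-13/4))) = -(-30)*(-4)/(13*(-1 - 65/4)) = -(-30)*(-4)/(13*(-69/4)) = -(-30)*(-4)*(-4)/(13*69) = -30*(-16/897) = 160/299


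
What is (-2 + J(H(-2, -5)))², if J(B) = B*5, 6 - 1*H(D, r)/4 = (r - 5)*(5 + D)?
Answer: 515524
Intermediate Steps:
H(D, r) = 24 - 4*(-5 + r)*(5 + D) (H(D, r) = 24 - 4*(r - 5)*(5 + D) = 24 - 4*(-5 + r)*(5 + D))
J(B) = 5*B
(-2 + J(H(-2, -5)))² = (-2 + 5*(124 - 20*(-5) + 20*(-2) - 4*(-2)*(-5)))² = (-2 + 5*(124 + 100 - 40 - 40))² = (-2 + 5*144)² = (-2 + 720)² = 718² = 515524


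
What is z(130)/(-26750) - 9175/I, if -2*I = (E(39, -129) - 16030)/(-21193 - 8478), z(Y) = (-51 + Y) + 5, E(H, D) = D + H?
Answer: 728218994171/21560500 ≈ 33776.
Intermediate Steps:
z(Y) = -46 + Y
I = -8060/29671 (I = -((-129 + 39) - 16030)/(2*(-21193 - 8478)) = -(-90 - 16030)/(2*(-29671)) = -(-8060)*(-1)/29671 = -1/2*16120/29671 = -8060/29671 ≈ -0.27165)
z(130)/(-26750) - 9175/I = (-46 + 130)/(-26750) - 9175/(-8060/29671) = 84*(-1/26750) - 9175*(-29671/8060) = -42/13375 + 54446285/1612 = 728218994171/21560500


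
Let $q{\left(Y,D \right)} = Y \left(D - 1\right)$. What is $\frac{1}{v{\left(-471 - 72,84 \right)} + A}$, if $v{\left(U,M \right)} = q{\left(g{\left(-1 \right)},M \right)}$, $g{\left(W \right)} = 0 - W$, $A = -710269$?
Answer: $- \frac{1}{710186} \approx -1.4081 \cdot 10^{-6}$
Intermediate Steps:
$g{\left(W \right)} = - W$
$q{\left(Y,D \right)} = Y \left(-1 + D\right)$
$v{\left(U,M \right)} = -1 + M$ ($v{\left(U,M \right)} = \left(-1\right) \left(-1\right) \left(-1 + M\right) = 1 \left(-1 + M\right) = -1 + M$)
$\frac{1}{v{\left(-471 - 72,84 \right)} + A} = \frac{1}{\left(-1 + 84\right) - 710269} = \frac{1}{83 - 710269} = \frac{1}{-710186} = - \frac{1}{710186}$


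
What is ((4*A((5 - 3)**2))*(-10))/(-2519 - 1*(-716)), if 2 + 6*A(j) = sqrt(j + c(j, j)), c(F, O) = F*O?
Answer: -40/5409 + 40*sqrt(5)/5409 ≈ 0.0091408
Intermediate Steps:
A(j) = -1/3 + sqrt(j + j**2)/6 (A(j) = -1/3 + sqrt(j + j*j)/6 = -1/3 + sqrt(j + j**2)/6)
((4*A((5 - 3)**2))*(-10))/(-2519 - 1*(-716)) = ((4*(-1/3 + sqrt((5 - 3)**2*(1 + (5 - 3)**2))/6))*(-10))/(-2519 - 1*(-716)) = ((4*(-1/3 + sqrt(2**2*(1 + 2**2))/6))*(-10))/(-2519 + 716) = ((4*(-1/3 + sqrt(4*(1 + 4))/6))*(-10))/(-1803) = ((4*(-1/3 + sqrt(4*5)/6))*(-10))*(-1/1803) = ((4*(-1/3 + sqrt(20)/6))*(-10))*(-1/1803) = ((4*(-1/3 + (2*sqrt(5))/6))*(-10))*(-1/1803) = ((4*(-1/3 + sqrt(5)/3))*(-10))*(-1/1803) = ((-4/3 + 4*sqrt(5)/3)*(-10))*(-1/1803) = (40/3 - 40*sqrt(5)/3)*(-1/1803) = -40/5409 + 40*sqrt(5)/5409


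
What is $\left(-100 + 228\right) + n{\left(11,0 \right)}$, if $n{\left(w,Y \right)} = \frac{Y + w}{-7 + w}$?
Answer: $\frac{523}{4} \approx 130.75$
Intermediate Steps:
$n{\left(w,Y \right)} = \frac{Y + w}{-7 + w}$
$\left(-100 + 228\right) + n{\left(11,0 \right)} = \left(-100 + 228\right) + \frac{0 + 11}{-7 + 11} = 128 + \frac{1}{4} \cdot 11 = 128 + \frac{11}{4} = \frac{523}{4}$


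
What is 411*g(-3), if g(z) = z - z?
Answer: 0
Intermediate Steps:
g(z) = 0
411*g(-3) = 411*0 = 0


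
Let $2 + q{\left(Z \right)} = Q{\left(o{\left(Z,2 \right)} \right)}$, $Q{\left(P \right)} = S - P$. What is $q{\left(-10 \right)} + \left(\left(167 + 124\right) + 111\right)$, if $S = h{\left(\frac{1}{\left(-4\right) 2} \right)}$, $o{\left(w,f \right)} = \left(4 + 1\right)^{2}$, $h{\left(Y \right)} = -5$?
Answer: $370$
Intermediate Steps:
$o{\left(w,f \right)} = 25$ ($o{\left(w,f \right)} = 5^{2} = 25$)
$S = -5$
$Q{\left(P \right)} = -5 - P$
$q{\left(Z \right)} = -32$ ($q{\left(Z \right)} = -2 - 30 = -32$)
$q{\left(-10 \right)} + \left(\left(167 + 124\right) + 111\right) = -32 + \left(\left(167 + 124\right) + 111\right) = -32 + \left(291 + 111\right) = -32 + 402 = 370$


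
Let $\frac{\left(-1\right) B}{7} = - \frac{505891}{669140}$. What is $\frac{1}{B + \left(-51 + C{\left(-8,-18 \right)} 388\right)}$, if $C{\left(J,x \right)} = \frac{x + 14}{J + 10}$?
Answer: $- \frac{669140}{549837543} \approx -0.001217$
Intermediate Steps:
$C{\left(J,x \right)} = \frac{14 + x}{10 + J}$
$B = \frac{3541237}{669140}$ ($B = - 7 \left(- \frac{505891}{669140}\right) = - 7 \left(\left(-505891\right) \frac{1}{669140}\right) = \left(-7\right) \left(- \frac{505891}{669140}\right) = \frac{3541237}{669140} \approx 5.2922$)
$\frac{1}{B + \left(-51 + C{\left(-8,-18 \right)} 388\right)} = \frac{1}{\frac{3541237}{669140} + \left(-51 + \frac{14 - 18}{10 - 8} \cdot 388\right)} = \frac{1}{\frac{3541237}{669140} + \left(-51 + \frac{1}{2} \left(-4\right) 388\right)} = \frac{1}{\frac{3541237}{669140} - 827} = \frac{1}{- \frac{549837543}{669140}} = - \frac{669140}{549837543}$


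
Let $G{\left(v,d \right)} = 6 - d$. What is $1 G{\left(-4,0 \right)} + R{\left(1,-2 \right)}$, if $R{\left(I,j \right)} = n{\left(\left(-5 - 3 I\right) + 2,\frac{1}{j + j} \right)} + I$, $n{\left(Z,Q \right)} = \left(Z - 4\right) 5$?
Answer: $-43$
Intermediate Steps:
$n{\left(Z,Q \right)} = -20 + 5 Z$ ($n{\left(Z,Q \right)} = \left(-4 + Z\right) 5 = -20 + 5 Z$)
$R{\left(I,j \right)} = -35 - 14 I$ ($R{\left(I,j \right)} = \left(-20 + 5 \left(\left(-5 - 3 I\right) + 2\right)\right) + I = \left(-20 + 5 \left(-3 - 3 I\right)\right) + I = \left(-20 - \left(15 + 15 I\right)\right) + I = \left(-35 - 15 I\right) + I = -35 - 14 I$)
$1 G{\left(-4,0 \right)} + R{\left(1,-2 \right)} = 1 \left(6 - 0\right) - 49 = 1 \left(6 + 0\right) - 49 = 1 \cdot 6 - 49 = 6 - 49 = -43$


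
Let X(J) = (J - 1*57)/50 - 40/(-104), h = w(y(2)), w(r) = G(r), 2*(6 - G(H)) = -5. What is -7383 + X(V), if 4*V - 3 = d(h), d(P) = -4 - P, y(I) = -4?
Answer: -1535831/208 ≈ -7383.8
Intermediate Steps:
G(H) = 17/2 (G(H) = 6 - ½*(-5) = 6 + 5/2 = 17/2)
w(r) = 17/2
h = 17/2 ≈ 8.5000
V = -19/8 (V = ¾ + (-4 - 1*17/2)/4 = ¾ + (-4 - 17/2)/4 = ¾ + (¼)*(-25/2) = ¾ - 25/8 = -19/8 ≈ -2.3750)
X(J) = -491/650 + J/50 (X(J) = (J - 57)*(1/50) - 40*(-1/104) = (-57 + J)*(1/50) + 5/13 = (-57/50 + J/50) + 5/13 = -491/650 + J/50)
-7383 + X(V) = -7383 + (-491/650 + (1/50)*(-19/8)) = -7383 + (-491/650 - 19/400) = -7383 - 167/208 = -1535831/208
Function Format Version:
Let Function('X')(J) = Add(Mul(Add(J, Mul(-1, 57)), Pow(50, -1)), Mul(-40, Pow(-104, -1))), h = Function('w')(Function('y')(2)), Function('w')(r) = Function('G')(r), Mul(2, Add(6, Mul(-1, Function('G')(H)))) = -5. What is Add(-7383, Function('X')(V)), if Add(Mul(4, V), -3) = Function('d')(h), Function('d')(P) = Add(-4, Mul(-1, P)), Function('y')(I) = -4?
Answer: Rational(-1535831, 208) ≈ -7383.8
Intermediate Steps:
Function('G')(H) = Rational(17, 2) (Function('G')(H) = Add(6, Mul(Rational(-1, 2), -5)) = Add(6, Rational(5, 2)) = Rational(17, 2))
Function('w')(r) = Rational(17, 2)
h = Rational(17, 2) ≈ 8.5000
V = Rational(-19, 8) (V = Add(Rational(3, 4), Mul(Rational(1, 4), Add(-4, Mul(-1, Rational(17, 2))))) = Add(Rational(3, 4), Mul(Rational(1, 4), Add(-4, Rational(-17, 2)))) = Add(Rational(3, 4), Mul(Rational(1, 4), Rational(-25, 2))) = Add(Rational(3, 4), Rational(-25, 8)) = Rational(-19, 8) ≈ -2.3750)
Function('X')(J) = Add(Rational(-491, 650), Mul(Rational(1, 50), J)) (Function('X')(J) = Add(Mul(Add(J, -57), Rational(1, 50)), Mul(-40, Rational(-1, 104))) = Add(Mul(Add(-57, J), Rational(1, 50)), Rational(5, 13)) = Add(Add(Rational(-57, 50), Mul(Rational(1, 50), J)), Rational(5, 13)) = Add(Rational(-491, 650), Mul(Rational(1, 50), J)))
Add(-7383, Function('X')(V)) = Add(-7383, Add(Rational(-491, 650), Mul(Rational(1, 50), Rational(-19, 8)))) = Add(-7383, Add(Rational(-491, 650), Rational(-19, 400))) = Add(-7383, Rational(-167, 208)) = Rational(-1535831, 208)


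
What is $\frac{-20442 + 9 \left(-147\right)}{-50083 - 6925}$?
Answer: $\frac{21765}{57008} \approx 0.38179$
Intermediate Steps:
$\frac{-20442 + 9 \left(-147\right)}{-50083 - 6925} = \frac{-20442 - 1323}{-57008} = \left(-21765\right) \left(- \frac{1}{57008}\right) = \frac{21765}{57008}$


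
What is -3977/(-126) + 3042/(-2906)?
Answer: 5586935/183078 ≈ 30.517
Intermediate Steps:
-3977/(-126) + 3042/(-2906) = -3977*(-1/126) + 3042*(-1/2906) = 3977/126 - 1521/1453 = 5586935/183078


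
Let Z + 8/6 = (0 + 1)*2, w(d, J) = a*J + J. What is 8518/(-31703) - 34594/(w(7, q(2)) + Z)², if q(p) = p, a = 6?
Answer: -4943546543/30688504 ≈ -161.09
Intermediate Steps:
w(d, J) = 7*J (w(d, J) = 6*J + J = 7*J)
Z = ⅔ (Z = -4/3 + (0 + 1)*2 = -4/3 + 1*2 = -4/3 + 2 = ⅔ ≈ 0.66667)
8518/(-31703) - 34594/(w(7, q(2)) + Z)² = 8518/(-31703) - 34594/(7*2 + ⅔)² = 8518*(-1/31703) - 34594/(14 + ⅔)² = -8518/31703 - 34594/((44/3)²) = -8518/31703 - 34594/1936/9 = -8518/31703 - 34594*9/1936 = -8518/31703 - 155673/968 = -4943546543/30688504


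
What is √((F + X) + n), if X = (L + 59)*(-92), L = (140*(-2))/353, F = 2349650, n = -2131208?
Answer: √26552554806/353 ≈ 461.61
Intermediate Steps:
L = -280/353 (L = -280*1/353 = -280/353 ≈ -0.79320)
X = -1890324/353 (X = (-280/353 + 59)*(-92) = (20547/353)*(-92) = -1890324/353 ≈ -5355.0)
√((F + X) + n) = √((2349650 - 1890324/353) - 2131208) = √(827536126/353 - 2131208) = √(75219702/353) = √26552554806/353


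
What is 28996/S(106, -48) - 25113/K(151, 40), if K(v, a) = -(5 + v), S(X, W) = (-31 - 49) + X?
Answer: 66363/52 ≈ 1276.2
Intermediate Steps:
S(X, W) = -80 + X
K(v, a) = -5 - v
28996/S(106, -48) - 25113/K(151, 40) = 28996/(-80 + 106) - 25113/(-5 - 1*151) = 28996/26 - 25113/(-5 - 151) = 28996*(1/26) - 25113/(-156) = 14498/13 - 25113*(-1/156) = 14498/13 + 8371/52 = 66363/52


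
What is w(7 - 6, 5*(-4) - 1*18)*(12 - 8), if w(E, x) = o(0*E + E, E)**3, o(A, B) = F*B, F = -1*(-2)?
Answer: 32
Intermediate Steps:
F = 2
o(A, B) = 2*B
w(E, x) = 8*E**3 (w(E, x) = (2*E)**3 = 8*E**3)
w(7 - 6, 5*(-4) - 1*18)*(12 - 8) = (8*(7 - 6)**3)*(12 - 8) = (8*1**3)*4 = (8*1)*4 = 8*4 = 32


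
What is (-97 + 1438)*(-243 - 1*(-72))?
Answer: -229311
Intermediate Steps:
(-97 + 1438)*(-243 - 1*(-72)) = 1341*(-243 + 72) = 1341*(-171) = -229311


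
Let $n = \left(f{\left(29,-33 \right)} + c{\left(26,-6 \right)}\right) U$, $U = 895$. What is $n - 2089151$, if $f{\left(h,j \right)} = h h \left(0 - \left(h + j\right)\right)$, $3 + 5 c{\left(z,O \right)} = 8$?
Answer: $922524$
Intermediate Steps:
$c{\left(z,O \right)} = 1$ ($c{\left(z,O \right)} = - \frac{3}{5} + \frac{1}{5} \cdot 8 = - \frac{3}{5} + \frac{8}{5} = 1$)
$f{\left(h,j \right)} = h^{2} \left(- h - j\right)$ ($f{\left(h,j \right)} = h^{2} \left(0 - \left(h + j\right)\right) = h^{2} \left(- h - j\right)$)
$n = 3011675$ ($n = \left(29^{2} \left(\left(-1\right) 29 - -33\right) + 1\right) 895 = \left(841 \left(-29 + 33\right) + 1\right) 895 = \left(841 \cdot 4 + 1\right) 895 = \left(3364 + 1\right) 895 = 3365 \cdot 895 = 3011675$)
$n - 2089151 = 3011675 - 2089151 = 922524$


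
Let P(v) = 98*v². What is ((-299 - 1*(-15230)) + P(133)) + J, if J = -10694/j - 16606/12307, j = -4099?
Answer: 88203210723093/50446393 ≈ 1.7485e+6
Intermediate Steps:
J = 63543064/50446393 (J = -10694/(-4099) - 16606/12307 = -10694*(-1/4099) - 16606*1/12307 = 10694/4099 - 16606/12307 = 63543064/50446393 ≈ 1.2596)
((-299 - 1*(-15230)) + P(133)) + J = ((-299 - 1*(-15230)) + 98*133²) + 63543064/50446393 = ((-299 + 15230) + 98*17689) + 63543064/50446393 = (14931 + 1733522) + 63543064/50446393 = 1748453 + 63543064/50446393 = 88203210723093/50446393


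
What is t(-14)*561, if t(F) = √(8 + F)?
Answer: 561*I*√6 ≈ 1374.2*I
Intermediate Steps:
t(-14)*561 = √(8 - 14)*561 = √(-6)*561 = (I*√6)*561 = 561*I*√6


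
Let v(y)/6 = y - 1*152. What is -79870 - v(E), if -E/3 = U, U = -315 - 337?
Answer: -90694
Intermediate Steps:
U = -652
E = 1956 (E = -3*(-652) = 1956)
v(y) = -912 + 6*y (v(y) = 6*(y - 1*152) = 6*(y - 152) = 6*(-152 + y) = -912 + 6*y)
-79870 - v(E) = -79870 - (-912 + 6*1956) = -79870 - (-912 + 11736) = -79870 - 1*10824 = -79870 - 10824 = -90694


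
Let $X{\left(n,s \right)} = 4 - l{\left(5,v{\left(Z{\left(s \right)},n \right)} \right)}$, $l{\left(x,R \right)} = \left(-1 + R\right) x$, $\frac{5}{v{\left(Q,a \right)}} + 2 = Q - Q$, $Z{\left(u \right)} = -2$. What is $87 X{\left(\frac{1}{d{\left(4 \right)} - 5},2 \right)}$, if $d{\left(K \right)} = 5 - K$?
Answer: $\frac{3741}{2} \approx 1870.5$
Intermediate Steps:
$v{\left(Q,a \right)} = - \frac{5}{2}$ ($v{\left(Q,a \right)} = \frac{5}{-2 + \left(Q - Q\right)} = \frac{5}{-2 + 0} = \frac{5}{-2} = 5 \left(- \frac{1}{2}\right) = - \frac{5}{2}$)
$l{\left(x,R \right)} = x \left(-1 + R\right)$
$X{\left(n,s \right)} = \frac{43}{2}$ ($X{\left(n,s \right)} = 4 - 5 \left(-1 - \frac{5}{2}\right) = 4 - 5 \left(- \frac{7}{2}\right) = 4 - - \frac{35}{2} = 4 + \frac{35}{2} = \frac{43}{2}$)
$87 X{\left(\frac{1}{d{\left(4 \right)} - 5},2 \right)} = 87 \cdot \frac{43}{2} = \frac{3741}{2}$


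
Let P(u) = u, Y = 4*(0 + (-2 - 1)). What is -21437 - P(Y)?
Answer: -21425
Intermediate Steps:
Y = -12 (Y = 4*(0 - 3) = 4*(-3) = -12)
-21437 - P(Y) = -21437 - 1*(-12) = -21437 + 12 = -21425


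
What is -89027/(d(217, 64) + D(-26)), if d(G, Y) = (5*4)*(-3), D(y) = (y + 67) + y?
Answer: 89027/45 ≈ 1978.4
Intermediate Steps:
D(y) = 67 + 2*y (D(y) = (67 + y) + y = 67 + 2*y)
d(G, Y) = -60 (d(G, Y) = 20*(-3) = -60)
-89027/(d(217, 64) + D(-26)) = -89027/(-60 + (67 + 2*(-26))) = -89027/(-60 + (67 - 52)) = -89027/(-60 + 15) = -89027/(-45) = -89027*(-1/45) = 89027/45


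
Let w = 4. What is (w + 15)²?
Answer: 361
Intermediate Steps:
(w + 15)² = (4 + 15)² = 19² = 361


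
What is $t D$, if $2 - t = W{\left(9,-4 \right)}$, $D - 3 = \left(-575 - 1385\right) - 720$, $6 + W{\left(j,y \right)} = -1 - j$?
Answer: $-48186$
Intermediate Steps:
$W{\left(j,y \right)} = -7 - j$ ($W{\left(j,y \right)} = -6 - \left(1 + j\right) = -7 - j$)
$D = -2677$ ($D = 3 - 2680 = -2677$)
$t = 18$ ($t = 2 - \left(-7 - 9\right) = 2 - -16 = 2 + 16 = 18$)
$t D = 18 \left(-2677\right) = -48186$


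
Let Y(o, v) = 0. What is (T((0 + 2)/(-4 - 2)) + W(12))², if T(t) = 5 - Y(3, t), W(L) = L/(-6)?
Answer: 9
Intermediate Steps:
W(L) = -L/6 (W(L) = L*(-⅙) = -L/6)
T(t) = 5 (T(t) = 5 - 1*0 = 5 + 0 = 5)
(T((0 + 2)/(-4 - 2)) + W(12))² = (5 - ⅙*12)² = (5 - 2)² = 3² = 9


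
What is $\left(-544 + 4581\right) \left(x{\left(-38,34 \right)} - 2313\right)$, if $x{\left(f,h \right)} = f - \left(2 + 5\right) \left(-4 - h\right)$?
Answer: $-8417145$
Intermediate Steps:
$x{\left(f,h \right)} = 28 + f + 7 h$ ($x{\left(f,h \right)} = f - 7 \left(-4 - h\right) = f - \left(-28 - 7 h\right) = f + \left(28 + 7 h\right) = 28 + f + 7 h$)
$\left(-544 + 4581\right) \left(x{\left(-38,34 \right)} - 2313\right) = \left(-544 + 4581\right) \left(\left(28 - 38 + 7 \cdot 34\right) - 2313\right) = 4037 \left(\left(28 - 38 + 238\right) - 2313\right) = 4037 \left(228 - 2313\right) = 4037 \left(-2085\right) = -8417145$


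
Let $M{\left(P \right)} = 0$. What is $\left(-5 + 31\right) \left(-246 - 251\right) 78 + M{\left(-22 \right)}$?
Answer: $-1007916$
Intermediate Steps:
$\left(-5 + 31\right) \left(-246 - 251\right) 78 + M{\left(-22 \right)} = \left(-5 + 31\right) \left(-246 - 251\right) 78 + 0 = 26 \left(-497\right) 78 + 0 = \left(-12922\right) 78 + 0 = -1007916 + 0 = -1007916$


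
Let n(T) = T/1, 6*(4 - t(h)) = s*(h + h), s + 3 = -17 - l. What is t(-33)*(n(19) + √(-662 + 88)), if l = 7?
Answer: -5567 - 293*I*√574 ≈ -5567.0 - 7019.8*I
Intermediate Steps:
s = -27 (s = -3 + (-17 - 1*7) = -3 + (-17 - 7) = -3 - 24 = -27)
t(h) = 4 + 9*h (t(h) = 4 - (-9)*(h + h)/2 = 4 - (-9)*2*h/2 = 4 - (-9)*h = 4 + 9*h)
n(T) = T (n(T) = T*1 = T)
t(-33)*(n(19) + √(-662 + 88)) = (4 + 9*(-33))*(19 + √(-662 + 88)) = (4 - 297)*(19 + √(-574)) = -293*(19 + I*√574) = -5567 - 293*I*√574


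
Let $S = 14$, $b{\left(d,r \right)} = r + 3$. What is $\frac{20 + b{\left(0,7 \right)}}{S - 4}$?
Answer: $3$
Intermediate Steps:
$b{\left(d,r \right)} = 3 + r$
$\frac{20 + b{\left(0,7 \right)}}{S - 4} = \frac{20 + \left(3 + 7\right)}{14 - 4} = \frac{20 + 10}{14 - 4} = \frac{1}{14 - 4} \cdot 30 = \frac{1}{10} \cdot 30 = 3$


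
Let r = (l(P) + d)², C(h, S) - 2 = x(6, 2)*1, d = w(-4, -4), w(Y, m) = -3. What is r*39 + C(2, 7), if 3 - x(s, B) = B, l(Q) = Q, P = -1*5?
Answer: 2499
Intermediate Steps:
d = -3
P = -5
x(s, B) = 3 - B
C(h, S) = 3 (C(h, S) = 2 + (3 - 1*2)*1 = 2 + (3 - 2)*1 = 2 + 1*1 = 2 + 1 = 3)
r = 64 (r = (-5 - 3)² = (-8)² = 64)
r*39 + C(2, 7) = 64*39 + 3 = 2496 + 3 = 2499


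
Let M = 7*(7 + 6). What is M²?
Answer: 8281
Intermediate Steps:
M = 91 (M = 7*13 = 91)
M² = 91² = 8281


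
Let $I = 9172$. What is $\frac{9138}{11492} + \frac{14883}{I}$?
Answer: $\frac{63712293}{26351156} \approx 2.4178$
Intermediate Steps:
$\frac{9138}{11492} + \frac{14883}{I} = \frac{9138}{11492} + \frac{14883}{9172} = 9138 \cdot \frac{1}{11492} + 14883 \cdot \frac{1}{9172} = \frac{4569}{5746} + \frac{14883}{9172} = \frac{63712293}{26351156}$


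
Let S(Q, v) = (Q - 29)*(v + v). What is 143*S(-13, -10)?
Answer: 120120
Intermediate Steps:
S(Q, v) = 2*v*(-29 + Q) (S(Q, v) = (-29 + Q)*(2*v) = 2*v*(-29 + Q))
143*S(-13, -10) = 143*(2*(-10)*(-29 - 13)) = 143*(2*(-10)*(-42)) = 143*840 = 120120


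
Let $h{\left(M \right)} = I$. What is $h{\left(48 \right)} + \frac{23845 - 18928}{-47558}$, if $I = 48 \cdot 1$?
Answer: $\frac{2277867}{47558} \approx 47.897$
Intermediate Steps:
$I = 48$
$h{\left(M \right)} = 48$
$h{\left(48 \right)} + \frac{23845 - 18928}{-47558} = 48 + \frac{23845 - 18928}{-47558} = 48 + 4917 \left(- \frac{1}{47558}\right) = 48 - \frac{4917}{47558} = \frac{2277867}{47558}$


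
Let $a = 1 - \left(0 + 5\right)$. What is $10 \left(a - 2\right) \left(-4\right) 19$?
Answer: $4560$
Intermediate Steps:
$a = -4$ ($a = 1 - 5 = -4$)
$10 \left(a - 2\right) \left(-4\right) 19 = 10 \left(-4 - 2\right) \left(-4\right) 19 = 10 \left(\left(-6\right) \left(-4\right)\right) 19 = 10 \cdot 24 \cdot 19 = 240 \cdot 19 = 4560$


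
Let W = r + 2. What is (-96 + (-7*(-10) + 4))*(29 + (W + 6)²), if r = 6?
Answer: -4950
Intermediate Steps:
W = 8 (W = 6 + 2 = 8)
(-96 + (-7*(-10) + 4))*(29 + (W + 6)²) = (-96 + (-7*(-10) + 4))*(29 + (8 + 6)²) = (-96 + (70 + 4))*(29 + 14²) = (-96 + 74)*(29 + 196) = -22*225 = -4950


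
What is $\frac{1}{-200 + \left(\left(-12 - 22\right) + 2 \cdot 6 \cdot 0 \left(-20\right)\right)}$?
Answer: $- \frac{1}{234} \approx -0.0042735$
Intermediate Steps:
$\frac{1}{-200 + \left(\left(-12 - 22\right) + 2 \cdot 6 \cdot 0 \left(-20\right)\right)} = \frac{1}{-200 + \left(\left(-12 - 22\right) + 12 \cdot 0 \left(-20\right)\right)} = \frac{1}{-200 + \left(-34 + 0 \left(-20\right)\right)} = \frac{1}{-200 + \left(-34 + 0\right)} = \frac{1}{-200 - 34} = \frac{1}{-234} = - \frac{1}{234}$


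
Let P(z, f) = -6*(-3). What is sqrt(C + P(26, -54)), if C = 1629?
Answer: 3*sqrt(183) ≈ 40.583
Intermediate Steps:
P(z, f) = 18
sqrt(C + P(26, -54)) = sqrt(1629 + 18) = sqrt(1647) = 3*sqrt(183)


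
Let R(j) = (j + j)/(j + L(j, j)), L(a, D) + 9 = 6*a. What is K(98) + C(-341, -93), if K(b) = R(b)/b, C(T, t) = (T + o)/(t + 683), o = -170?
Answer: -344767/399430 ≈ -0.86315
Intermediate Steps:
L(a, D) = -9 + 6*a
C(T, t) = (-170 + T)/(683 + t) (C(T, t) = (T - 170)/(t + 683) = (-170 + T)/(683 + t))
R(j) = 2*j/(-9 + 7*j) (R(j) = (j + j)/(j + (-9 + 6*j)) = (2*j)/(-9 + 7*j) = 2*j/(-9 + 7*j))
K(b) = 2/(-9 + 7*b) (K(b) = (2*b/(-9 + 7*b))/b = 2/(-9 + 7*b))
K(98) + C(-341, -93) = 2/(-9 + 7*98) + (-170 - 341)/(683 - 93) = 2/(-9 + 686) - 511/590 = 2/677 + (1/590)*(-511) = 2*(1/677) - 511/590 = 2/677 - 511/590 = -344767/399430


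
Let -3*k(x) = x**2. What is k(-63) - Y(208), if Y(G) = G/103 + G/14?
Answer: -966051/721 ≈ -1339.9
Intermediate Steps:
k(x) = -x**2/3
Y(G) = 117*G/1442 (Y(G) = G*(1/103) + G*(1/14) = G/103 + G/14 = 117*G/1442)
k(-63) - Y(208) = -1/3*(-63)**2 - 117*208/1442 = -1/3*3969 - 1*12168/721 = -1323 - 12168/721 = -966051/721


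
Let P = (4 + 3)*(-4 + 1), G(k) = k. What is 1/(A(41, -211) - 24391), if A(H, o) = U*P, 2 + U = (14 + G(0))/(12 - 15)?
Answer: -1/24251 ≈ -4.1235e-5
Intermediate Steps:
P = -21 (P = 7*(-3) = -21)
U = -20/3 (U = -2 + (14 + 0)/(12 - 15) = -2 + 14/(-3) = -2 + 14*(-⅓) = -2 - 14/3 = -20/3 ≈ -6.6667)
A(H, o) = 140 (A(H, o) = -20/3*(-21) = 140)
1/(A(41, -211) - 24391) = 1/(140 - 24391) = 1/(-24251) = -1/24251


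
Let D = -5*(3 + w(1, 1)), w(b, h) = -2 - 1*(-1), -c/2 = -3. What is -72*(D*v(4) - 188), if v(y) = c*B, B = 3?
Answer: 26496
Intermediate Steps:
c = 6 (c = -2*(-3) = 6)
w(b, h) = -1 (w(b, h) = -2 + 1 = -1)
D = -10 (D = -5*(3 - 1) = -5*2 = -10)
v(y) = 18 (v(y) = 6*3 = 18)
-72*(D*v(4) - 188) = -72*(-10*18 - 188) = -72*(-180 - 188) = -72*(-368) = 26496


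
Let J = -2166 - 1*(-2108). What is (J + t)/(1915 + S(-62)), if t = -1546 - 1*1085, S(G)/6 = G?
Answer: -2689/1543 ≈ -1.7427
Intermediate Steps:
S(G) = 6*G
t = -2631 (t = -1546 - 1085 = -2631)
J = -58 (J = -2166 + 2108 = -58)
(J + t)/(1915 + S(-62)) = (-58 - 2631)/(1915 + 6*(-62)) = -2689/(1915 - 372) = -2689/1543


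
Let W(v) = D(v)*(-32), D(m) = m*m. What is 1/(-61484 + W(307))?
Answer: -1/3077452 ≈ -3.2494e-7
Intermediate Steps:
D(m) = m²
W(v) = -32*v² (W(v) = v²*(-32) = -32*v²)
1/(-61484 + W(307)) = 1/(-61484 - 32*307²) = 1/(-61484 - 32*94249) = 1/(-61484 - 3015968) = 1/(-3077452) = -1/3077452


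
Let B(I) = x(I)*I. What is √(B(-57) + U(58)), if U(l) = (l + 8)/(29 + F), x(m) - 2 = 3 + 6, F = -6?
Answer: 3*I*√36685/23 ≈ 24.983*I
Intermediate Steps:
x(m) = 11 (x(m) = 2 + (3 + 6) = 2 + 9 = 11)
B(I) = 11*I
U(l) = 8/23 + l/23 (U(l) = (l + 8)/(29 - 6) = (8 + l)/23 = (8 + l)*(1/23) = 8/23 + l/23)
√(B(-57) + U(58)) = √(11*(-57) + (8/23 + (1/23)*58)) = √(-627 + (8/23 + 58/23)) = √(-627 + 66/23) = √(-14355/23) = 3*I*√36685/23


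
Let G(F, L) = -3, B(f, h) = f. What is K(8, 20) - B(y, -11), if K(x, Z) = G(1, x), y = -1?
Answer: -2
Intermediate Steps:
K(x, Z) = -3
K(8, 20) - B(y, -11) = -3 - 1*(-1) = -3 + 1 = -2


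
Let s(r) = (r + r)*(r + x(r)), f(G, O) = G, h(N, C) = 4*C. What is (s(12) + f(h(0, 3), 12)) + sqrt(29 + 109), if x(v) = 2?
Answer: 348 + sqrt(138) ≈ 359.75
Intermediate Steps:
s(r) = 2*r*(2 + r) (s(r) = (r + r)*(r + 2) = (2*r)*(2 + r) = 2*r*(2 + r))
(s(12) + f(h(0, 3), 12)) + sqrt(29 + 109) = (2*12*(2 + 12) + 4*3) + sqrt(29 + 109) = (2*12*14 + 12) + sqrt(138) = (336 + 12) + sqrt(138) = 348 + sqrt(138)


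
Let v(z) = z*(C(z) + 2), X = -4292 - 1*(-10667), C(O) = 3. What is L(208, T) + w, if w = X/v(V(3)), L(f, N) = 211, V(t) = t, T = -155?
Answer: 636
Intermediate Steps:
X = 6375 (X = -4292 + 10667 = 6375)
v(z) = 5*z (v(z) = z*(3 + 2) = z*5 = 5*z)
w = 425 (w = 6375/((5*3)) = 6375/15 = 6375*(1/15) = 425)
L(208, T) + w = 211 + 425 = 636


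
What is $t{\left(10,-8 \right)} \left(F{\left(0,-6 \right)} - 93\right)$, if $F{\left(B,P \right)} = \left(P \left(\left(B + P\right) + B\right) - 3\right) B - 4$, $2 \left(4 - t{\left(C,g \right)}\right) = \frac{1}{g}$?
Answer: $- \frac{6305}{16} \approx -394.06$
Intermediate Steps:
$t{\left(C,g \right)} = 4 - \frac{1}{2 g}$
$F{\left(B,P \right)} = -4 + B \left(-3 + P \left(P + 2 B\right)\right)$ ($F{\left(B,P \right)} = \left(P \left(P + 2 B\right) - 3\right) B - 4 = \left(-3 + P \left(P + 2 B\right)\right) B - 4 = B \left(-3 + P \left(P + 2 B\right)\right) - 4 = -4 + B \left(-3 + P \left(P + 2 B\right)\right)$)
$t{\left(10,-8 \right)} \left(F{\left(0,-6 \right)} - 93\right) = \left(4 - \frac{1}{2 \left(-8\right)}\right) \left(\left(-4 - 0 + 0 \left(-6\right)^{2} + 2 \left(-6\right) 0^{2}\right) - 93\right) = \left(4 - - \frac{1}{16}\right) \left(\left(-4 + 0 + 0 \cdot 36 + 2 \left(-6\right) 0\right) - 93\right) = \left(4 + \frac{1}{16}\right) \left(\left(-4 + 0 + 0 + 0\right) - 93\right) = \frac{65 \left(-4 - 93\right)}{16} = \frac{65}{16} \left(-97\right) = - \frac{6305}{16}$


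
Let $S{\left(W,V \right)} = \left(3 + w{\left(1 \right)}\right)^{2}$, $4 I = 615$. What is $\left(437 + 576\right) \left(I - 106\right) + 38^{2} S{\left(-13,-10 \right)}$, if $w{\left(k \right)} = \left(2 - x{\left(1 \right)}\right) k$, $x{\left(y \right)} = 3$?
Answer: $\frac{216587}{4} \approx 54147.0$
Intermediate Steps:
$I = \frac{615}{4}$ ($I = \frac{1}{4} \cdot 615 = \frac{615}{4} \approx 153.75$)
$w{\left(k \right)} = - k$ ($w{\left(k \right)} = \left(2 - 3\right) k = - k$)
$S{\left(W,V \right)} = 4$ ($S{\left(W,V \right)} = \left(3 - 1\right)^{2} = 2^{2} = 4$)
$\left(437 + 576\right) \left(I - 106\right) + 38^{2} S{\left(-13,-10 \right)} = \left(437 + 576\right) \left(\frac{615}{4} - 106\right) + 38^{2} \cdot 4 = 1013 \cdot \frac{191}{4} + 1444 \cdot 4 = \frac{193483}{4} + 5776 = \frac{216587}{4}$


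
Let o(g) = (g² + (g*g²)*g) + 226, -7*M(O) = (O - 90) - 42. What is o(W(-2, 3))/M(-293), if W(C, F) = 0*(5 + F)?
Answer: 1582/425 ≈ 3.7224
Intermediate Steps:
W(C, F) = 0
M(O) = 132/7 - O/7 (M(O) = -((O - 90) - 42)/7 = -((-90 + O) - 42)/7 = -(-132 + O)/7 = 132/7 - O/7)
o(g) = 226 + g² + g⁴ (o(g) = (g² + g³*g) + 226 = (g² + g⁴) + 226 = 226 + g² + g⁴)
o(W(-2, 3))/M(-293) = (226 + 0² + 0⁴)/(132/7 - ⅐*(-293)) = (226 + 0 + 0)/(132/7 + 293/7) = 226/(425/7) = 226*(7/425) = 1582/425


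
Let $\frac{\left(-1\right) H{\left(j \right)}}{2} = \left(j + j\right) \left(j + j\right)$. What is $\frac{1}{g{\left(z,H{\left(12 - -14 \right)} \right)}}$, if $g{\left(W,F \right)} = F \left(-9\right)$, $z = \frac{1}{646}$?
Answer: $\frac{1}{48672} \approx 2.0546 \cdot 10^{-5}$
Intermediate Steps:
$H{\left(j \right)} = - 8 j^{2}$ ($H{\left(j \right)} = - 2 \left(j + j\right) \left(j + j\right) = - 2 \cdot 2 j 2 j = - 2 \cdot 4 j^{2} = - 8 j^{2}$)
$z = \frac{1}{646} \approx 0.001548$
$g{\left(W,F \right)} = - 9 F$
$\frac{1}{g{\left(z,H{\left(12 - -14 \right)} \right)}} = \frac{1}{\left(-9\right) \left(- 8 \left(12 - -14\right)^{2}\right)} = \frac{1}{\left(-9\right) \left(- 8 \left(12 + 14\right)^{2}\right)} = \frac{1}{\left(-9\right) \left(- 8 \cdot 26^{2}\right)} = \frac{1}{\left(-9\right) \left(\left(-8\right) 676\right)} = \frac{1}{\left(-9\right) \left(-5408\right)} = \frac{1}{48672}$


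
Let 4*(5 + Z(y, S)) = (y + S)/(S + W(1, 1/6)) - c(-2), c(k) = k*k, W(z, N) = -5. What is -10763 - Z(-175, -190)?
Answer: -1678165/156 ≈ -10757.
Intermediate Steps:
c(k) = k²
Z(y, S) = -6 + (S + y)/(4*(-5 + S)) (Z(y, S) = -5 + ((y + S)/(S - 5) - 1*(-2)²)/4 = -5 + ((S + y)/(-5 + S) - 1*4)/4 = -5 + ((S + y)/(-5 + S) - 4)/4 = -5 + (-4 + (S + y)/(-5 + S))/4 = -5 + (-1 + (S + y)/(4*(-5 + S))) = -6 + (S + y)/(4*(-5 + S)))
-10763 - Z(-175, -190) = -10763 - (120 - 175 - 23*(-190))/(4*(-5 - 190)) = -10763 - (120 - 175 + 4370)/(4*(-195)) = -10763 - (-1)*4315/(4*195) = -10763 - 1*(-863/156) = -10763 + 863/156 = -1678165/156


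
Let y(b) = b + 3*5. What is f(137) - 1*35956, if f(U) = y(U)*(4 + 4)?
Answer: -34740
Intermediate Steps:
y(b) = 15 + b (y(b) = b + 15 = 15 + b)
f(U) = 120 + 8*U (f(U) = (15 + U)*(4 + 4) = (15 + U)*8 = 120 + 8*U)
f(137) - 1*35956 = (120 + 8*137) - 1*35956 = (120 + 1096) - 35956 = 1216 - 35956 = -34740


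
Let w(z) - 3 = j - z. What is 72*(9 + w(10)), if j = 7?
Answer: 648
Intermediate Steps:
w(z) = 10 - z (w(z) = 3 + (7 - z) = 10 - z)
72*(9 + w(10)) = 72*(9 + (10 - 1*10)) = 72*(9 + (10 - 10)) = 72*(9 + 0) = 72*9 = 648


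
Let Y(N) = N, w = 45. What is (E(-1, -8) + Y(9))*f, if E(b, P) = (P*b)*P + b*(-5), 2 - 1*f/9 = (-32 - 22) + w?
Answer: -4950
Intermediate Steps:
f = 99 (f = 18 - 9*((-32 - 22) + 45) = 18 - 9*(-54 + 45) = 18 - 9*(-9) = 18 + 81 = 99)
E(b, P) = -5*b + b*P**2 (E(b, P) = b*P**2 - 5*b = -5*b + b*P**2)
(E(-1, -8) + Y(9))*f = (-(-5 + (-8)**2) + 9)*99 = (-(-5 + 64) + 9)*99 = (-1*59 + 9)*99 = (-59 + 9)*99 = -50*99 = -4950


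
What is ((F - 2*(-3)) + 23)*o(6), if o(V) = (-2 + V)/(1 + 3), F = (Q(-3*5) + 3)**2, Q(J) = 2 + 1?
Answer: 65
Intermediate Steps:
Q(J) = 3
F = 36 (F = (3 + 3)**2 = 6**2 = 36)
o(V) = -1/2 + V/4 (o(V) = (-2 + V)/4 = (-2 + V)*(1/4) = -1/2 + V/4)
((F - 2*(-3)) + 23)*o(6) = ((36 - 2*(-3)) + 23)*(-1/2 + (1/4)*6) = ((36 + 6) + 23)*(-1/2 + 3/2) = (42 + 23)*1 = 65*1 = 65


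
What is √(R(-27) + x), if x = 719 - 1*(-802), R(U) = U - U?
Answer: 39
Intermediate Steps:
R(U) = 0
x = 1521 (x = 719 + 802 = 1521)
√(R(-27) + x) = √(0 + 1521) = √1521 = 39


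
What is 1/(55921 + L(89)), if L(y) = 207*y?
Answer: 1/74344 ≈ 1.3451e-5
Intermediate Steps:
1/(55921 + L(89)) = 1/(55921 + 207*89) = 1/(55921 + 18423) = 1/74344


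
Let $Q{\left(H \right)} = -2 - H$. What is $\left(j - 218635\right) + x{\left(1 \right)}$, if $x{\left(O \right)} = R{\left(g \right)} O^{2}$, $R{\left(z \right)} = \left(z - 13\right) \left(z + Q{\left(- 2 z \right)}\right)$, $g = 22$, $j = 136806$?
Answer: $-81253$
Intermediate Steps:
$R{\left(z \right)} = \left(-13 + z\right) \left(-2 + 3 z\right)$ ($R{\left(z \right)} = \left(z - 13\right) \left(z - \left(2 - 2 z\right)\right) = \left(-13 + z\right) \left(z + \left(-2 + 2 z\right)\right) = \left(-13 + z\right) \left(-2 + 3 z\right)$)
$x{\left(O \right)} = 576 O^{2}$ ($x{\left(O \right)} = \left(26 - 902 + 3 \cdot 22^{2}\right) O^{2} = \left(26 - 902 + 3 \cdot 484\right) O^{2} = \left(26 - 902 + 1452\right) O^{2} = 576 O^{2}$)
$\left(j - 218635\right) + x{\left(1 \right)} = \left(136806 - 218635\right) + 576 \cdot 1^{2} = -81829 + 576 \cdot 1 = -81829 + 576 = -81253$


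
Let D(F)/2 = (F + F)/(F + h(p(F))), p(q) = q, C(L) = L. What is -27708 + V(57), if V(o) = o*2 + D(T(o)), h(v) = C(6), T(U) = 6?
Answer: -27592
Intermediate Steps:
h(v) = 6
D(F) = 4*F/(6 + F) (D(F) = 2*((F + F)/(F + 6)) = 2*((2*F)/(6 + F)) = 2*(2*F/(6 + F)) = 4*F/(6 + F))
V(o) = 2 + 2*o (V(o) = o*2 + 4*6/(6 + 6) = 2*o + 4*6/12 = 2*o + 4*6*(1/12) = 2*o + 2 = 2 + 2*o)
-27708 + V(57) = -27708 + (2 + 2*57) = -27708 + (2 + 114) = -27708 + 116 = -27592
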